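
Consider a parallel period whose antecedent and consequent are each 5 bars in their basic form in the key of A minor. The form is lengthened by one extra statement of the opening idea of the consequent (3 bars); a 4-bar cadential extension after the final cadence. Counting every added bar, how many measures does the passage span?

17 measures

Basic parallel period: 5 + 5 = 10 bars.
10 (basic form) + 3 (extra statement) + 4 (cadential extension) = 17.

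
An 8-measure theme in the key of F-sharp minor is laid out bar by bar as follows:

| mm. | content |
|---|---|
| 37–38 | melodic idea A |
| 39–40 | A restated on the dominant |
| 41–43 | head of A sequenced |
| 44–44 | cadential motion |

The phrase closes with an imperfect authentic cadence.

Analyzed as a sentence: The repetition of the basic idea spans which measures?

The presentation of a sentence is the basic idea (bars 37–38) plus its repetition (measures 39-40); the repetition of the basic idea is therefore measures 39–40.

measures 39–40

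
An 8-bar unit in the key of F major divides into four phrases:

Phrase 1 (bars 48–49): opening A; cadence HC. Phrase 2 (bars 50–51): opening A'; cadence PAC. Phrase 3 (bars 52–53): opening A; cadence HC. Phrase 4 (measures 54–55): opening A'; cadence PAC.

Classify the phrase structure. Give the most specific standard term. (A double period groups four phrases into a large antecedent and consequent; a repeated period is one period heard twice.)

repeated period

The cadence pattern HC–PAC–HC–PAC is weak–strong twice, and phrases 3–4 restate phrases 1–2: a period heard twice, not a double period (which would end weakly at phrase 2).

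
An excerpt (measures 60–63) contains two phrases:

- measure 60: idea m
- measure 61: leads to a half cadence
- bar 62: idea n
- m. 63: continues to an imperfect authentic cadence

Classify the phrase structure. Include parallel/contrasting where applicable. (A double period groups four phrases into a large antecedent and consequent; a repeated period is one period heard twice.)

Phrase 1 ends with a half cadence (weaker) and phrase 2 with an imperfect authentic cadence (stronger): antecedent + consequent = a period.
The two phrases open with different material (m / n), so the period is contrasting.

contrasting period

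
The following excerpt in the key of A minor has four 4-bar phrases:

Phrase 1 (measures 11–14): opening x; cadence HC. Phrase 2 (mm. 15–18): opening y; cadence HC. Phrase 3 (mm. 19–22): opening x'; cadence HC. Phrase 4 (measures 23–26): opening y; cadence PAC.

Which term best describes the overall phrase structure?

Four phrases in two halves: the first half (mm. 11–18) ends with a half cadence, the second (mm. 19–26) with a perfect authentic cadence — a large antecedent–consequent pair, i.e. a double period.
Phrase 3 begins with the same material as phrase 1, making it parallel.

parallel double period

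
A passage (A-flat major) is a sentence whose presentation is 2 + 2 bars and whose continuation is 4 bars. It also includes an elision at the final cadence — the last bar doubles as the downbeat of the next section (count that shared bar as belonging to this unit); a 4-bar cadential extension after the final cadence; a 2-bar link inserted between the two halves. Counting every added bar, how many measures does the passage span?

14 measures

Basic sentence: 2 + 2 + 4 = 8 bars.
8 (basic form) + 4 (cadential extension) + 2 (link) = 14.
The elision shares a bar with the next section but does not change this unit's count.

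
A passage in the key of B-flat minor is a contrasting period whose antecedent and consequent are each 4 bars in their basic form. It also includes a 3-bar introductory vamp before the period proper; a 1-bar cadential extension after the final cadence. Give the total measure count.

Basic contrasting period: 4 + 4 = 8 bars.
8 (basic form) + 3 (introduction) + 1 (cadential extension) = 12.

12 measures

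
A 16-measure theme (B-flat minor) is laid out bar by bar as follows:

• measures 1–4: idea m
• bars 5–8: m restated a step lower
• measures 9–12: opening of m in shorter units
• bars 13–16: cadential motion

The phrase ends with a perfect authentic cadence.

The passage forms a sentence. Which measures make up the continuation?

measures 9–16

After the presentation (bars 1-8), the continuation covers the fragmentation through the cadence: measures 9–16.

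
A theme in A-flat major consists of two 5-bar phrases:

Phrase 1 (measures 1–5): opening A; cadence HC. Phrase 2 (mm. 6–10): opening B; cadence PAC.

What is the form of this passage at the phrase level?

contrasting period

Phrase 1 ends with a half cadence (weaker) and phrase 2 with a perfect authentic cadence (stronger): antecedent + consequent = a period.
The two phrases open with different material (A / B), so the period is contrasting.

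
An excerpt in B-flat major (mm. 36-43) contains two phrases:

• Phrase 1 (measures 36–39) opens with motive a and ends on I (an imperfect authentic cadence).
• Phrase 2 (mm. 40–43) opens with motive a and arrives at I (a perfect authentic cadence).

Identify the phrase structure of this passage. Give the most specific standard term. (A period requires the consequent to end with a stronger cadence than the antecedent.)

parallel period

Phrase 1 ends with an imperfect authentic cadence (weaker) and phrase 2 with a perfect authentic cadence (stronger): antecedent + consequent = a period.
The two phrases open with the same material (a / a), so the period is parallel.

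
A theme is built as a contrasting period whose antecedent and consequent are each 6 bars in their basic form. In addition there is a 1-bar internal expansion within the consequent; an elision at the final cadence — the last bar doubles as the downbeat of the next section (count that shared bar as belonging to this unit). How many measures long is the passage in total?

Basic contrasting period: 6 + 6 = 12 bars.
12 (basic form) + 1 (internal expansion) = 13.
The elision shares a bar with the next section but does not change this unit's count.

13 measures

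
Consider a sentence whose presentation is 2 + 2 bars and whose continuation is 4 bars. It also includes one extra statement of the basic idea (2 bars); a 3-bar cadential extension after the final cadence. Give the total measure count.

Basic sentence: 2 + 2 + 4 = 8 bars.
8 (basic form) + 2 (extra statement) + 3 (cadential extension) = 13.

13 measures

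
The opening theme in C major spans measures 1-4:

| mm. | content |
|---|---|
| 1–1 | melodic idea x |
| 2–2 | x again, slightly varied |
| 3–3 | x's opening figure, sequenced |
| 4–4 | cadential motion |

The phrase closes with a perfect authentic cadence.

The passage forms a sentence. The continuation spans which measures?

After the presentation (mm. 1–2), the continuation covers the fragmentation through the cadence: measures 3–4.

measures 3–4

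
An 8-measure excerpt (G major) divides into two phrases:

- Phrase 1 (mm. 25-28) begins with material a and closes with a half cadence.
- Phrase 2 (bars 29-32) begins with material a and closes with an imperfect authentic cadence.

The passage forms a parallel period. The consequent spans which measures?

measures 29–32

The antecedent is the phrase ending with the weaker cadence (half cadence, phrase 1) and the consequent the one ending more conclusively (imperfect authentic cadence, phrase 2); the consequent is mm. 29-32.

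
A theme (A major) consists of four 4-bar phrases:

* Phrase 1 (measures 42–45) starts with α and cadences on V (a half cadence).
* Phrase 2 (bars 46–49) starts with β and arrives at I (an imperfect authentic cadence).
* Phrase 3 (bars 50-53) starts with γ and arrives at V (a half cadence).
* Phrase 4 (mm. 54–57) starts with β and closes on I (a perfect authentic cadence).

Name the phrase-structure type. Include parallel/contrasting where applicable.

contrasting double period

Four phrases in two halves: the first half (bars 42-49) ends with an imperfect authentic cadence, the second (mm. 50–57) with a perfect authentic cadence — a large antecedent–consequent pair, i.e. a double period.
Phrase 3 begins with different material from phrase 1, making it contrasting.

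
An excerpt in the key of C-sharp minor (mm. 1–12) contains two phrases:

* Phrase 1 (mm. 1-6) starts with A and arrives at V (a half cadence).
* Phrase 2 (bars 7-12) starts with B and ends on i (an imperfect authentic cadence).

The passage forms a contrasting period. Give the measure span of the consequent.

measures 7–12

The antecedent is the phrase ending with the weaker cadence (half cadence, phrase 1) and the consequent the one ending more conclusively (imperfect authentic cadence, phrase 2); the consequent is mm. 7–12.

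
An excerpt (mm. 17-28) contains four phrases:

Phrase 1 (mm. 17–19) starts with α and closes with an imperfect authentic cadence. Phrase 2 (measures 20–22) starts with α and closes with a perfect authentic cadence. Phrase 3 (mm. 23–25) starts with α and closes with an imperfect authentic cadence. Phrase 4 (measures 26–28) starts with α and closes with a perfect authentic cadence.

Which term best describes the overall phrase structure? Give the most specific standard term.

The cadence pattern IAC–PAC–IAC–PAC is weak–strong twice, and phrases 3–4 restate phrases 1–2: a period heard twice, not a double period (which would end weakly at phrase 2).

repeated period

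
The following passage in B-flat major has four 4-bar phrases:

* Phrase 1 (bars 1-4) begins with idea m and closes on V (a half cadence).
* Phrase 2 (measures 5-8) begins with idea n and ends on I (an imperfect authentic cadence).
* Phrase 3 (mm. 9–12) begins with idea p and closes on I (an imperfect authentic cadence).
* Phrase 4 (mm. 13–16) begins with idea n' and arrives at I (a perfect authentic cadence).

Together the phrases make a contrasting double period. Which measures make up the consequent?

In a double period the first pair of phrases (ending imperfect authentic cadence) is the large antecedent and the second pair (ending perfect authentic cadence) is the large consequent; the consequent is measures 9–16.

measures 9–16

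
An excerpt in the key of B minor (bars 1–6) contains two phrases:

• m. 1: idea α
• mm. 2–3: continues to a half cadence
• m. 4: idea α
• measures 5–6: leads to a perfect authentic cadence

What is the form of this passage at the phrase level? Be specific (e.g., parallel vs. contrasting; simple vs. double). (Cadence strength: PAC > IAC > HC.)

Phrase 1 ends with a half cadence (weaker) and phrase 2 with a perfect authentic cadence (stronger): antecedent + consequent = a period.
The two phrases open with the same material (α / α), so the period is parallel.

parallel period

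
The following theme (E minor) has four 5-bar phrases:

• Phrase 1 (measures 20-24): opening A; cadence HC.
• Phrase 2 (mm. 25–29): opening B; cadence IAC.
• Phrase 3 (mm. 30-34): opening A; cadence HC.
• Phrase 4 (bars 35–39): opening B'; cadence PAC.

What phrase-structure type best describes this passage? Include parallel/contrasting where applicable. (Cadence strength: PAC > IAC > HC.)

Four phrases in two halves: the first half (bars 20–29) ends with an imperfect authentic cadence, the second (measures 30–39) with a perfect authentic cadence — a large antecedent–consequent pair, i.e. a double period.
Phrase 3 begins with the same material as phrase 1, making it parallel.

parallel double period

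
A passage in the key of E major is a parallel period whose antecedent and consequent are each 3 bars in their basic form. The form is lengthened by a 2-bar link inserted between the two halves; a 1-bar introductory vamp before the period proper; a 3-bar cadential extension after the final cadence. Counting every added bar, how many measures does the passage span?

12 measures

Basic parallel period: 3 + 3 = 6 bars.
6 (basic form) + 2 (link) + 1 (introduction) + 3 (cadential extension) = 12.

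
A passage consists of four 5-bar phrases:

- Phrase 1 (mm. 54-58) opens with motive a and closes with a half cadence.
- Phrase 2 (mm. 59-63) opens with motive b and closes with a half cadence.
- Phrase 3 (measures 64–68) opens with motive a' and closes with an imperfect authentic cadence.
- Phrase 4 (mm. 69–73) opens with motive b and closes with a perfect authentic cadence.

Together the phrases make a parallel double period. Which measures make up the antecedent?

In a double period the first pair of phrases (ending half cadence) is the large antecedent and the second pair (ending perfect authentic cadence) is the large consequent; the antecedent is measures 54–63.

measures 54–63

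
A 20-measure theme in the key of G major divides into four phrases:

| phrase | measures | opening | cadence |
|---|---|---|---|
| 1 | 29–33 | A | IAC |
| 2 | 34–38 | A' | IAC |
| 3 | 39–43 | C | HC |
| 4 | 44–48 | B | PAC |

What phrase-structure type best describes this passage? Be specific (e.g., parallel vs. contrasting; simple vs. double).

contrasting double period

Four phrases in two halves: the first half (measures 29-38) ends with an imperfect authentic cadence, the second (mm. 39–48) with a perfect authentic cadence — a large antecedent–consequent pair, i.e. a double period.
Phrase 3 begins with different material from phrase 1, making it contrasting.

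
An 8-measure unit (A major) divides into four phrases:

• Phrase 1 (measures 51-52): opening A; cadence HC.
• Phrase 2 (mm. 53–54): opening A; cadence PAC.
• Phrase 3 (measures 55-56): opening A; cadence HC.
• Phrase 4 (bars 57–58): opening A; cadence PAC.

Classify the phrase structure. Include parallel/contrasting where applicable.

The cadence pattern HC–PAC–HC–PAC is weak–strong twice, and phrases 3–4 restate phrases 1–2: a period heard twice, not a double period (which would end weakly at phrase 2).

repeated period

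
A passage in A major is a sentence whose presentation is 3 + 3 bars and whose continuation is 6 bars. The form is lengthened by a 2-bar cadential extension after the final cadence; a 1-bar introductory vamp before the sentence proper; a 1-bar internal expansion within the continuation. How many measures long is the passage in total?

16 measures

Basic sentence: 3 + 3 + 6 = 12 bars.
12 (basic form) + 2 (cadential extension) + 1 (introduction) + 1 (internal expansion) = 16.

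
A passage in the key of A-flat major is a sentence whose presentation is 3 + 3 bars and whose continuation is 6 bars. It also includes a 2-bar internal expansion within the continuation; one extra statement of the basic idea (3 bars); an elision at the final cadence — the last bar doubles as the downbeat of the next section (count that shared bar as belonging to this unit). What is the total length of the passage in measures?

17 measures

Basic sentence: 3 + 3 + 6 = 12 bars.
12 (basic form) + 2 (internal expansion) + 3 (extra statement) = 17.
The elision shares a bar with the next section but does not change this unit's count.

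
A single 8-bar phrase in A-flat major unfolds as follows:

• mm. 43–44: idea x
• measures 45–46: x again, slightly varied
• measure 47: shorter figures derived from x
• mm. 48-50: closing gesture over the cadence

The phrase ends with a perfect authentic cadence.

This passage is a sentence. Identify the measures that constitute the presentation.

The presentation of a sentence is the basic idea (measures 43–44) plus its repetition (measures 45–46); the presentation is therefore measures 43–46.

measures 43–46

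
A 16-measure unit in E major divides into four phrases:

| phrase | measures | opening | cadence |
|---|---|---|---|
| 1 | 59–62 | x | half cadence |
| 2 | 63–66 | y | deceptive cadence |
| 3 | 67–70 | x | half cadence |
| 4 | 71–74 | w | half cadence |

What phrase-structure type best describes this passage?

Phrase 4 ends with a half cadence, no stronger than phrase 2's deceptive cadence, so the four phrases do not form a double period; nor do phrases 3–4 duplicate 1–2, so it is not a repeated period. With no phrase reaching a conclusive cadence, the passage is a phrase group.

phrase group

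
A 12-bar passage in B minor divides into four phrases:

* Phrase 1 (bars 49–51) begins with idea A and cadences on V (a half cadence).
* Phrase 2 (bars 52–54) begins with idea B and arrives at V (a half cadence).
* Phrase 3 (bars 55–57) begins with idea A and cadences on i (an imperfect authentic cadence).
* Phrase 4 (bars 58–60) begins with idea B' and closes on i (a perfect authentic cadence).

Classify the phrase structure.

Four phrases in two halves: the first half (mm. 49–54) ends with a half cadence, the second (mm. 55–60) with a perfect authentic cadence — a large antecedent–consequent pair, i.e. a double period.
Phrase 3 begins with the same material as phrase 1, making it parallel.

parallel double period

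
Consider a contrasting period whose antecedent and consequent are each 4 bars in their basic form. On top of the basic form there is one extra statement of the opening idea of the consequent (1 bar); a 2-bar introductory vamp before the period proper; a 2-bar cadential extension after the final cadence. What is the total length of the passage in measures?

Basic contrasting period: 4 + 4 = 8 bars.
8 (basic form) + 1 (extra statement) + 2 (introduction) + 2 (cadential extension) = 13.

13 measures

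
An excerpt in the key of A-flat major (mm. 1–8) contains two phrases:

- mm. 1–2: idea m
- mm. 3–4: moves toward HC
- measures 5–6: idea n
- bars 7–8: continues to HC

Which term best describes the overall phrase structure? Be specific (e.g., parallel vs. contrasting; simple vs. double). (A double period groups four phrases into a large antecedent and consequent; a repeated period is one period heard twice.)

phrase group

The second phrase closes with a half cadence, which is not stronger than the first phrase's half cadence; without a weak→strong cadential pair there is no antecedent–consequent relationship, so this is a phrase group rather than a period.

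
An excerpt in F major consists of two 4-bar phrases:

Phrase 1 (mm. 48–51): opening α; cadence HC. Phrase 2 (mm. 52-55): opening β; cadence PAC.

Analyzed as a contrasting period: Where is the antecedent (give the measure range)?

measures 48–51

The antecedent is the phrase ending with the weaker cadence (half cadence, phrase 1) and the consequent the one ending more conclusively (perfect authentic cadence, phrase 2); the antecedent is mm. 48-51.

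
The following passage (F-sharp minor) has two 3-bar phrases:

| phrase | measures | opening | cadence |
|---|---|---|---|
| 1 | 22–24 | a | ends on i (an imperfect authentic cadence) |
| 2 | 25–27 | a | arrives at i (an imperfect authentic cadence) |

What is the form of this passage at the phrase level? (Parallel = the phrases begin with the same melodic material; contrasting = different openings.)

repeated phrase

Both phrases have the same opening (a) and the same cadence (imperfect authentic cadence): the second is a restatement, not a consequent, so this is a repeated phrase rather than a period.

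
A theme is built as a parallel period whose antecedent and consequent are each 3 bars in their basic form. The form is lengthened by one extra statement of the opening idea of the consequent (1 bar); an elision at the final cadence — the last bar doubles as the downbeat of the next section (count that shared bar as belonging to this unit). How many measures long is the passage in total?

7 measures

Basic parallel period: 3 + 3 = 6 bars.
6 (basic form) + 1 (extra statement) = 7.
The elision shares a bar with the next section but does not change this unit's count.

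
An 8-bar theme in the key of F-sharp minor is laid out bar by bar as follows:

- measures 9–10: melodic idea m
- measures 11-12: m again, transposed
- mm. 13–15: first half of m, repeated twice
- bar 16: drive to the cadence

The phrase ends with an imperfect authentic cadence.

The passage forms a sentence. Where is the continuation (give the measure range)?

After the presentation (measures 9-12), the continuation covers the fragmentation through the cadence: mm. 13–16.

measures 13–16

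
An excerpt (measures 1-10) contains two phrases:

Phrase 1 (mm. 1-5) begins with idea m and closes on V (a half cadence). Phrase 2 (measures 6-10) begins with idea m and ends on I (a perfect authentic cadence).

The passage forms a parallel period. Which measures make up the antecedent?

measures 1–5

The antecedent is the phrase ending with the weaker cadence (half cadence, phrase 1) and the consequent the one ending more conclusively (perfect authentic cadence, phrase 2); the antecedent is mm. 1–5.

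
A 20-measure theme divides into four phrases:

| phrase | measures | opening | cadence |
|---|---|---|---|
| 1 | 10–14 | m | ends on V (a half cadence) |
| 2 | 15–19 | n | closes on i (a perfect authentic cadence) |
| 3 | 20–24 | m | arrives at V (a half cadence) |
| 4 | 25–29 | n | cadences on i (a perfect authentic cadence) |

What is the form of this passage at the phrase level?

The cadence pattern HC–PAC–HC–PAC is weak–strong twice, and phrases 3–4 restate phrases 1–2: a period heard twice, not a double period (which would end weakly at phrase 2).

repeated period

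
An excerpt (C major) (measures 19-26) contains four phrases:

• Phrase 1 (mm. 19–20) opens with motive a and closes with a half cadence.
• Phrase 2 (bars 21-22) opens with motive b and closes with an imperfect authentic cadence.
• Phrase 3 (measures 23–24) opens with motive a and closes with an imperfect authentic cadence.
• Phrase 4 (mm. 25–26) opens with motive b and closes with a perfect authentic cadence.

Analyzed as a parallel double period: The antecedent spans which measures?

In a double period the four phrases pair into a large antecedent (phrases 1–2, ending imperfect authentic cadence) and a large consequent (phrases 3–4, ending perfect authentic cadence). The antecedent spans mm. 19–22.

measures 19–22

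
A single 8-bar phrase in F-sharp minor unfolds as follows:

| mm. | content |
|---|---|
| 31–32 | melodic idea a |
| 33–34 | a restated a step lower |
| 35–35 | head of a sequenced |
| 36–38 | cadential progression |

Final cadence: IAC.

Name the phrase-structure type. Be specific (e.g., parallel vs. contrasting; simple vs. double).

sentence

Basic idea (mm. 31–32) + its repetition (measures 33–34) form the presentation; fragmentation and cadence (bars 35-38) form the continuation — the 8-bar whole is a sentence.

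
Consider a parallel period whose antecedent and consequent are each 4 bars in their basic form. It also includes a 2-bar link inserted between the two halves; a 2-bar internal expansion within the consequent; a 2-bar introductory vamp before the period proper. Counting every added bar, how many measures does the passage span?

Basic parallel period: 4 + 4 = 8 bars.
8 (basic form) + 2 (link) + 2 (internal expansion) + 2 (introduction) = 14.

14 measures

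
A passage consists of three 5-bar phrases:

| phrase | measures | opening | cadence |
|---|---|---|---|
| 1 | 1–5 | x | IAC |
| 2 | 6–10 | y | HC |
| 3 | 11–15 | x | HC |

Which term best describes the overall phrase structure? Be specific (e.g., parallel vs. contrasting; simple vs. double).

phrase group

The final phrase closes with a half cadence, which is not stronger than the preceding half cadence; the 3 phrases lack an overall antecedent–consequent design and so form a phrase group.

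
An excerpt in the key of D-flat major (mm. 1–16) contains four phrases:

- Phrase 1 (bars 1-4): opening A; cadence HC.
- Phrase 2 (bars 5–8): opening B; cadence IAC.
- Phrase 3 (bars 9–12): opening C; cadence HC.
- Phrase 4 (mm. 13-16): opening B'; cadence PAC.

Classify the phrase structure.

Four phrases in two halves: the first half (bars 1–8) ends with an imperfect authentic cadence, the second (bars 9-16) with a perfect authentic cadence — a large antecedent–consequent pair, i.e. a double period.
Phrase 3 begins with different material from phrase 1, making it contrasting.

contrasting double period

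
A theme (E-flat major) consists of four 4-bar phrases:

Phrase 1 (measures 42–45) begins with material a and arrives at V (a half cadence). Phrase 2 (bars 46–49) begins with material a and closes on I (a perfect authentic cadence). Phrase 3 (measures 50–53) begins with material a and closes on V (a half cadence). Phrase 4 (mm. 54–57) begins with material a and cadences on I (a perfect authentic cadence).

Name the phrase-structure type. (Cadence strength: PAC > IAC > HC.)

repeated period

The cadence pattern HC–PAC–HC–PAC is weak–strong twice, and phrases 3–4 restate phrases 1–2: a period heard twice, not a double period (which would end weakly at phrase 2).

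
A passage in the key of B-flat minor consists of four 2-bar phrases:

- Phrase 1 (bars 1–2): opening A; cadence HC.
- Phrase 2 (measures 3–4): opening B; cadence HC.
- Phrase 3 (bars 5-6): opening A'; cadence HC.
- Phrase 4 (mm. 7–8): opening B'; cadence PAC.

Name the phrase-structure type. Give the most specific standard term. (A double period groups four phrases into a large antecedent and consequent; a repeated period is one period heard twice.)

Four phrases in two halves: the first half (mm. 1-4) ends with a half cadence, the second (mm. 5-8) with a perfect authentic cadence — a large antecedent–consequent pair, i.e. a double period.
Phrase 3 begins with the same material as phrase 1, making it parallel.

parallel double period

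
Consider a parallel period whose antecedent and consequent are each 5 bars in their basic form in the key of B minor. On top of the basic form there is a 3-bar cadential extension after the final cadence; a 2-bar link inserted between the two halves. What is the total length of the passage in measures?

Basic parallel period: 5 + 5 = 10 bars.
10 (basic form) + 3 (cadential extension) + 2 (link) = 15.

15 measures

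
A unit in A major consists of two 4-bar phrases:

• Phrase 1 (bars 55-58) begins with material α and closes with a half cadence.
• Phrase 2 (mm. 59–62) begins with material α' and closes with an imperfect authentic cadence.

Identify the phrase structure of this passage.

Phrase 1 ends with a half cadence (weaker) and phrase 2 with an imperfect authentic cadence (stronger): antecedent + consequent = a period.
The two phrases open with the same material (α / α'), so the period is parallel.

parallel period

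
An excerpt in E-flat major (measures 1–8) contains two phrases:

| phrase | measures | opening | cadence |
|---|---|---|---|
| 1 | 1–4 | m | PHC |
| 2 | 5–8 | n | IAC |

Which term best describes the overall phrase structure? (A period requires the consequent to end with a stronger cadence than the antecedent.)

Phrase 1 ends with a Phrygian half cadence (weaker) and phrase 2 with an imperfect authentic cadence (stronger): antecedent + consequent = a period.
The two phrases open with different material (m / n), so the period is contrasting.

contrasting period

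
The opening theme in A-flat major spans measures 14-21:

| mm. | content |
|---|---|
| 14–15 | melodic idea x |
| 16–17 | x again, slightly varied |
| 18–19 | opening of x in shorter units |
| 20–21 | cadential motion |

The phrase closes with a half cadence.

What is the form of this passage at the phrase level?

Basic idea (mm. 14–15) + its repetition (measures 16–17) form the presentation; fragmentation and cadence (mm. 18–21) form the continuation — the 8-bar whole is a sentence.

sentence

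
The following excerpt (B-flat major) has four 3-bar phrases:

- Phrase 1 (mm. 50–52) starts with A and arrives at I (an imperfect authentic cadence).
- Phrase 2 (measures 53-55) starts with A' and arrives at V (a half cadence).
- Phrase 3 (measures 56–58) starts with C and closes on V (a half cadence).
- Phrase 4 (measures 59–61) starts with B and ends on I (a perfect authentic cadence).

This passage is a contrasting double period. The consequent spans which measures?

measures 56–61

In a double period the four phrases pair into a large antecedent (phrases 1–2, ending half cadence) and a large consequent (phrases 3–4, ending perfect authentic cadence). The consequent spans mm. 56-61.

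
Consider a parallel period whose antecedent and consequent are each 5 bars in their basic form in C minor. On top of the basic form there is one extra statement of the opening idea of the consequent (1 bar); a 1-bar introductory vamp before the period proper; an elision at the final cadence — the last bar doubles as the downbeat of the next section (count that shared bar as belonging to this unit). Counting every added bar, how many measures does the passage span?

12 measures

Basic parallel period: 5 + 5 = 10 bars.
10 (basic form) + 1 (extra statement) + 1 (introduction) = 12.
The elision shares a bar with the next section but does not change this unit's count.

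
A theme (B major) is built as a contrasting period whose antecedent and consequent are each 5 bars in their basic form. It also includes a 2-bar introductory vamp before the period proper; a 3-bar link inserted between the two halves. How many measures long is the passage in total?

15 measures

Basic contrasting period: 5 + 5 = 10 bars.
10 (basic form) + 2 (introduction) + 3 (link) = 15.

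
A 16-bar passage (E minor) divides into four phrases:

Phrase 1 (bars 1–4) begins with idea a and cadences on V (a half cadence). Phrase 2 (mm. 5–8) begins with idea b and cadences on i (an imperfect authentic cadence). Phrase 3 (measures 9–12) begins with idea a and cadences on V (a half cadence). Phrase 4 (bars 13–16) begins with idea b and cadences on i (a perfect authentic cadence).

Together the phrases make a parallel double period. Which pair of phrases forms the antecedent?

phrases 1 and 2

In a double period the first pair of phrases (ending imperfect authentic cadence) is the large antecedent and the second pair (ending perfect authentic cadence) is the large consequent; the antecedent is phrases 1 and 2.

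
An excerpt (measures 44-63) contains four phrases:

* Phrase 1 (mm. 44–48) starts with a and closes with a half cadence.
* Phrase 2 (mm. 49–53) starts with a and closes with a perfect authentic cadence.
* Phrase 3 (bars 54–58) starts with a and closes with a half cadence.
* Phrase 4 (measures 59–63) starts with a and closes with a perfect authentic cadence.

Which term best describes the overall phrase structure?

The cadence pattern HC–PAC–HC–PAC is weak–strong twice, and phrases 3–4 restate phrases 1–2: a period heard twice, not a double period (which would end weakly at phrase 2).

repeated period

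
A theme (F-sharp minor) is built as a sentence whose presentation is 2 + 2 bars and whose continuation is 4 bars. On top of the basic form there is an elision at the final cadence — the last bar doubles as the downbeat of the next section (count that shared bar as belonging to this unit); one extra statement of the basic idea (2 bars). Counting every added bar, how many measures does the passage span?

10 measures

Basic sentence: 2 + 2 + 4 = 8 bars.
8 (basic form) + 2 (extra statement) = 10.
The elision shares a bar with the next section but does not change this unit's count.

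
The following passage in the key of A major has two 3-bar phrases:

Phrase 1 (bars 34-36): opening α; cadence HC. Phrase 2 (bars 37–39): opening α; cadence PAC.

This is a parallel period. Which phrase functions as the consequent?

phrase 2

The phrase ending with the weaker cadence (half cadence) is the antecedent; the one ending more conclusively (perfect authentic cadence) is the consequent. The consequent is phrase 2.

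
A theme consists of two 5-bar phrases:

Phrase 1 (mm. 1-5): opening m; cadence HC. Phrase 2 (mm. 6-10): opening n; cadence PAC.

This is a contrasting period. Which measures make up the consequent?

The phrase ending with the weaker cadence (half cadence) is the antecedent; the one ending more conclusively (perfect authentic cadence) is the consequent. The consequent is measures 6–10.

measures 6–10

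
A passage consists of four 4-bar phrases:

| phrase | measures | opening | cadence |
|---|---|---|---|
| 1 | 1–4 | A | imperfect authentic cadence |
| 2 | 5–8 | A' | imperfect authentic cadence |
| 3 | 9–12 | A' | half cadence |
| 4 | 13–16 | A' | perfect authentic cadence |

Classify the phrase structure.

parallel double period

Four phrases in two halves: the first half (mm. 1–8) ends with an imperfect authentic cadence, the second (mm. 9–16) with a perfect authentic cadence — a large antecedent–consequent pair, i.e. a double period.
Phrase 3 begins with the same material as phrase 1, making it parallel.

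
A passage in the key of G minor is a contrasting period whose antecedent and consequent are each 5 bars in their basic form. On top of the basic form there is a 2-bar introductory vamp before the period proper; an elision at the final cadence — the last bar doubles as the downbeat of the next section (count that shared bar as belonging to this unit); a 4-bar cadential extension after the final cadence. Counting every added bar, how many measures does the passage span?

Basic contrasting period: 5 + 5 = 10 bars.
10 (basic form) + 2 (introduction) + 4 (cadential extension) = 16.
The elision shares a bar with the next section but does not change this unit's count.

16 measures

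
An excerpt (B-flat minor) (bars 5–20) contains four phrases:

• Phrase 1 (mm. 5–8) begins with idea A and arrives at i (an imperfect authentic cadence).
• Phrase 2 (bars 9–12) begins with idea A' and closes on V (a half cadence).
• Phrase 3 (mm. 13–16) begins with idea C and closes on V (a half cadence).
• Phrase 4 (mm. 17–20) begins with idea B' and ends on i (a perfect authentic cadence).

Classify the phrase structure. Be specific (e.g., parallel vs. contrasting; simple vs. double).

Four phrases in two halves: the first half (bars 5–12) ends with a half cadence, the second (mm. 13-20) with a perfect authentic cadence — a large antecedent–consequent pair, i.e. a double period.
Phrase 3 begins with different material from phrase 1, making it contrasting.

contrasting double period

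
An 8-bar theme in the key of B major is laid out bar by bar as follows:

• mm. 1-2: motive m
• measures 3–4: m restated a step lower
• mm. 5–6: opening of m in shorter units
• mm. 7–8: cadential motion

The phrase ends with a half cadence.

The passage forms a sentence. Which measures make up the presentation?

The presentation of a sentence is the basic idea (mm. 1–2) plus its repetition (bars 3-4); the presentation is therefore bars 1–4.

measures 1–4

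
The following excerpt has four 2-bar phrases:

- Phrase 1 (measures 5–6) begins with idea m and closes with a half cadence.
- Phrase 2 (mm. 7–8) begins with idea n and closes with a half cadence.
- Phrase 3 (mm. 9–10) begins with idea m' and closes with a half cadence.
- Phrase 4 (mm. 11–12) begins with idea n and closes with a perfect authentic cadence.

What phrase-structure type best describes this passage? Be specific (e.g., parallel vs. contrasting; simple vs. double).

Four phrases in two halves: the first half (bars 5–8) ends with a half cadence, the second (mm. 9-12) with a perfect authentic cadence — a large antecedent–consequent pair, i.e. a double period.
Phrase 3 begins with the same material as phrase 1, making it parallel.

parallel double period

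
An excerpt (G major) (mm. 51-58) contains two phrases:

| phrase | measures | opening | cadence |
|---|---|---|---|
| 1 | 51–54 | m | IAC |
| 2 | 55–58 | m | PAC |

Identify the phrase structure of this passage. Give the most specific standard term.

Phrase 1 ends with an imperfect authentic cadence (weaker) and phrase 2 with a perfect authentic cadence (stronger): antecedent + consequent = a period.
The two phrases open with the same material (m / m), so the period is parallel.

parallel period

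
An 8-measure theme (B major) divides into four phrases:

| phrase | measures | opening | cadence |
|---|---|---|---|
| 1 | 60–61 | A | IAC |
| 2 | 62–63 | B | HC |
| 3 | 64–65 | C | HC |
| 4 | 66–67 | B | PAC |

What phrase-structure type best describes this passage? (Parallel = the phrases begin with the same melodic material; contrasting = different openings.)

contrasting double period

Four phrases in two halves: the first half (measures 60-63) ends with a half cadence, the second (mm. 64–67) with a perfect authentic cadence — a large antecedent–consequent pair, i.e. a double period.
Phrase 3 begins with different material from phrase 1, making it contrasting.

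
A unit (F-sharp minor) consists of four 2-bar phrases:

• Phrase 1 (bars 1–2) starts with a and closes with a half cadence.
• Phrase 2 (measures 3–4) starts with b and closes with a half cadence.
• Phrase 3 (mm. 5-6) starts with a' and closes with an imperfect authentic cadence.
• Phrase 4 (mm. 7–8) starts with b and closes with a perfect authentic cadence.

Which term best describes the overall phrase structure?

Four phrases in two halves: the first half (measures 1–4) ends with a half cadence, the second (bars 5–8) with a perfect authentic cadence — a large antecedent–consequent pair, i.e. a double period.
Phrase 3 begins with the same material as phrase 1, making it parallel.

parallel double period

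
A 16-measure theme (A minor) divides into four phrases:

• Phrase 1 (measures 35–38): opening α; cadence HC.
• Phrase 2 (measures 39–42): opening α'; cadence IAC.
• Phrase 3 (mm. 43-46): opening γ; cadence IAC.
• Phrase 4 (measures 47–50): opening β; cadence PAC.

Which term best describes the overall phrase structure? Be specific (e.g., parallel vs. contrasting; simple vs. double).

Four phrases in two halves: the first half (mm. 35–42) ends with an imperfect authentic cadence, the second (measures 43–50) with a perfect authentic cadence — a large antecedent–consequent pair, i.e. a double period.
Phrase 3 begins with different material from phrase 1, making it contrasting.

contrasting double period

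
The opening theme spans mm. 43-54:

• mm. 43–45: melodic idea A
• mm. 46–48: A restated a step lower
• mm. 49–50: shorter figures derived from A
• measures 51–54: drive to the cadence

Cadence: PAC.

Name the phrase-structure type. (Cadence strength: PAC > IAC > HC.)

sentence

Basic idea (mm. 43-45) + its repetition (mm. 46–48) form the presentation; fragmentation and cadence (measures 49–54) form the continuation — the 12-bar whole is a sentence.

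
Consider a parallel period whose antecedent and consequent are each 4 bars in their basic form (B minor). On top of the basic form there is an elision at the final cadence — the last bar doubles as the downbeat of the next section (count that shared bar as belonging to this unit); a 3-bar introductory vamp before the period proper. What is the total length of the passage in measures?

11 measures

Basic parallel period: 4 + 4 = 8 bars.
8 (basic form) + 3 (introduction) = 11.
The elision shares a bar with the next section but does not change this unit's count.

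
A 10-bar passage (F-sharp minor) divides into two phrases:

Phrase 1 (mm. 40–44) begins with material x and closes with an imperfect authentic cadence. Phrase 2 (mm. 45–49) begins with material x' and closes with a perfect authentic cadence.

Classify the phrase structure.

parallel period

Phrase 1 ends with an imperfect authentic cadence (weaker) and phrase 2 with a perfect authentic cadence (stronger): antecedent + consequent = a period.
The two phrases open with the same material (x / x'), so the period is parallel.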